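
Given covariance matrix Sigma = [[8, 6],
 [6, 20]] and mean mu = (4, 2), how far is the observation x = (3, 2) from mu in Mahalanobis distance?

Step 1 — centre the observation: (x - mu) = (-1, 0).

Step 2 — invert Sigma. det(Sigma) = 8·20 - (6)² = 124.
  Sigma^{-1} = (1/det) · [[d, -b], [-b, a]] = [[0.1613, -0.0484],
 [-0.0484, 0.0645]].

Step 3 — form the quadratic (x - mu)^T · Sigma^{-1} · (x - mu):
  Sigma^{-1} · (x - mu) = (-0.1613, 0.0484).
  (x - mu)^T · [Sigma^{-1} · (x - mu)] = (-1)·(-0.1613) + (0)·(0.0484) = 0.1613.

Step 4 — take square root: d = √(0.1613) ≈ 0.4016.

d(x, mu) = √(0.1613) ≈ 0.4016


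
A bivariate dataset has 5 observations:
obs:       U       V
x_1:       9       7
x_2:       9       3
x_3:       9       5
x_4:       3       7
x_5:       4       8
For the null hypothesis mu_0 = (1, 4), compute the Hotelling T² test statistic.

Step 1 — sample mean vector:
  mean(U) = (9 + 9 + 9 + 3 + 4) / 5 = 34/5 = 6.8
  mean(V) = (7 + 3 + 5 + 7 + 8) / 5 = 30/5 = 6
  x̄ = (6.8, 6),  deviation x̄ - mu_0 = (6.8, 6) - (1, 4) = (5.8, 2).

Step 2 — sample covariance matrix, S[i,j] = (1/(n-1)) · Σ_k (x_{k,i} - mean_i) · (x_{k,j} - mean_j), divisor n-1 = 4:
  S[U,U] = ((2.2)·(2.2) + (2.2)·(2.2) + (2.2)·(2.2) + (-3.8)·(-3.8) + (-2.8)·(-2.8)) / 4 = 36.8/4 = 9.2
  S[U,V] = ((2.2)·(1) + (2.2)·(-3) + (2.2)·(-1) + (-3.8)·(1) + (-2.8)·(2)) / 4 = -16/4 = -4
  S[V,V] = ((1)·(1) + (-3)·(-3) + (-1)·(-1) + (1)·(1) + (2)·(2)) / 4 = 16/4 = 4
  S = [[9.2, -4],
 [-4, 4]].

Step 3 — invert S. det(S) = 9.2·4 - (-4)² = 20.8.
  S^{-1} = (1/det) · [[d, -b], [-b, a]] = [[0.1923, 0.1923],
 [0.1923, 0.4423]].

Step 4 — quadratic form (x̄ - mu_0)^T · S^{-1} · (x̄ - mu_0):
  S^{-1} · (x̄ - mu_0) = (1.5, 2),
  (x̄ - mu_0)^T · [...] = (5.8)·(1.5) + (2)·(2) = 12.7.

Step 5 — scale by n: T² = 5 · 12.7 = 63.5.

T² ≈ 63.5


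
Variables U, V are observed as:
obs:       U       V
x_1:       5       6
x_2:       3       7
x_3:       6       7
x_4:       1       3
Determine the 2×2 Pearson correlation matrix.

Step 1 — column means:
  mean(U) = (5 + 3 + 6 + 1) / 4 = 15/4 = 3.75
  mean(V) = (6 + 7 + 7 + 3) / 4 = 23/4 = 5.75

Step 2 — sample variances and covariances s[i,j] = (1/(n-1)) · Σ_k (x_{k,i} - mean_i) · (x_{k,j} - mean_j), with n-1 = 3:
  s[U,U] = ((1.25)·(1.25) + (-0.75)·(-0.75) + (2.25)·(2.25) + (-2.75)·(-2.75)) / 3 = 14.75/3 = 4.9167
  s[U,V] = ((1.25)·(0.25) + (-0.75)·(1.25) + (2.25)·(1.25) + (-2.75)·(-2.75)) / 3 = 9.75/3 = 3.25
  s[V,V] = ((0.25)·(0.25) + (1.25)·(1.25) + (1.25)·(1.25) + (-2.75)·(-2.75)) / 3 = 10.75/3 = 3.5833
  Sample standard deviations s_i = √(s[i,i]):
  s(U) = √(4.9167) = 2.2174
  s(V) = √(3.5833) = 1.893

Step 3 — r_{ij} = s_{ij} / (s_i · s_j):
  r[U,U] = 1 (diagonal).
  r[U,V] = 3.25 / (2.2174 · 1.893) = 3.25 / 4.1974 = 0.7743
  r[V,V] = 1 (diagonal).

R is symmetric with unit diagonal. Assembling:

R = [[1, 0.7743],
 [0.7743, 1]]


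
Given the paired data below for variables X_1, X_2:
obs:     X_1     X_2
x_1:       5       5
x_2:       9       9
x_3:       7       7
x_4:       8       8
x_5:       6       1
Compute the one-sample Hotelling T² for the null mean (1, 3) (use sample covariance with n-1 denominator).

Step 1 — sample mean vector:
  mean(X_1) = (5 + 9 + 7 + 8 + 6) / 5 = 35/5 = 7
  mean(X_2) = (5 + 9 + 7 + 8 + 1) / 5 = 30/5 = 6
  x̄ = (7, 6),  deviation x̄ - mu_0 = (7, 6) - (1, 3) = (6, 3).

Step 2 — sample covariance matrix, S[i,j] = (1/(n-1)) · Σ_k (x_{k,i} - mean_i) · (x_{k,j} - mean_j), divisor n-1 = 4:
  S[X_1,X_1] = ((-2)·(-2) + (2)·(2) + (0)·(0) + (1)·(1) + (-1)·(-1)) / 4 = 10/4 = 2.5
  S[X_1,X_2] = ((-2)·(-1) + (2)·(3) + (0)·(1) + (1)·(2) + (-1)·(-5)) / 4 = 15/4 = 3.75
  S[X_2,X_2] = ((-1)·(-1) + (3)·(3) + (1)·(1) + (2)·(2) + (-5)·(-5)) / 4 = 40/4 = 10
  S = [[2.5, 3.75],
 [3.75, 10]].

Step 3 — invert S. det(S) = 2.5·10 - (3.75)² = 10.9375.
  S^{-1} = (1/det) · [[d, -b], [-b, a]] = [[0.9143, -0.3429],
 [-0.3429, 0.2286]].

Step 4 — quadratic form (x̄ - mu_0)^T · S^{-1} · (x̄ - mu_0):
  S^{-1} · (x̄ - mu_0) = (4.4571, -1.3714),
  (x̄ - mu_0)^T · [...] = (6)·(4.4571) + (3)·(-1.3714) = 22.6286.

Step 5 — scale by n: T² = 5 · 22.6286 = 113.1429.

T² ≈ 113.1429


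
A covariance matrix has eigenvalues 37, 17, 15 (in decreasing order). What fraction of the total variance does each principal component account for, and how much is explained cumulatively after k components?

Step 1 — total variance = trace(Sigma) = Σ λ_i = 37 + 17 + 15 = 69.

Step 2 — fraction explained by component i = λ_i / Σ λ:
  PC1: 37/69 = 0.5362
  PC2: 17/69 = 0.2464
  PC3: 15/69 = 0.2174

Step 3 — cumulative fraction after k components = (λ_1 + ... + λ_k) / Σ λ:
  k = 1: 37/69 = 0.5362
  k = 2: (37 + 17)/69 = 54/69 = 0.7826
  k = 3: (37 + 17 + 15)/69 = 69/69 = 1

Summary (fraction, with percent):

explained: PC1 0.5362 (53.62%), PC2 0.2464 (24.64%), PC3 0.2174 (21.74%);  cumulative: 0.5362, 0.7826, 1


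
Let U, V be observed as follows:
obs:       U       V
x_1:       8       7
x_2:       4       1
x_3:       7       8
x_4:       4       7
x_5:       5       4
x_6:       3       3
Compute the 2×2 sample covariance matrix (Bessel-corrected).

Step 1 — column means:
  mean(U) = (8 + 4 + 7 + 4 + 5 + 3) / 6 = 31/6 = 5.1667
  mean(V) = (7 + 1 + 8 + 7 + 4 + 3) / 6 = 30/6 = 5

Step 2 — sample covariance S[i,j] = (1/(n-1)) · Σ_k (x_{k,i} - mean_i) · (x_{k,j} - mean_j), with n-1 = 5.
  S[U,U] = ((2.8333)·(2.8333) + (-1.1667)·(-1.1667) + (1.8333)·(1.8333) + (-1.1667)·(-1.1667) + (-0.1667)·(-0.1667) + (-2.1667)·(-2.1667)) / 5 = 18.8333/5 = 3.7667
  S[U,V] = ((2.8333)·(2) + (-1.1667)·(-4) + (1.8333)·(3) + (-1.1667)·(2) + (-0.1667)·(-1) + (-2.1667)·(-2)) / 5 = 18/5 = 3.6
  S[V,V] = ((2)·(2) + (-4)·(-4) + (3)·(3) + (2)·(2) + (-1)·(-1) + (-2)·(-2)) / 5 = 38/5 = 7.6

S is symmetric (S[j,i] = S[i,j]). Assembling:

S = [[3.7667, 3.6],
 [3.6, 7.6]]


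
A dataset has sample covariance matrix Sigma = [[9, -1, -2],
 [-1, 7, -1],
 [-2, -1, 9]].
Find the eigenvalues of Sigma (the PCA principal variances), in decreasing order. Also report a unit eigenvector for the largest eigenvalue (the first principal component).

Step 1 — characteristic polynomial p(λ) = det(λI - Sigma) = λ³ - tr·λ² + c_1·λ - det, where tr = trace, c_1 = sum of the principal 2×2 minors, det = det(Sigma):
  tr = 9 + 7 + 9 = 25,
  c_1 = (9·7 - (-1)²) + (9·9 - (-2)²) + (7·9 - (-1)²) = 62 + 77 + 62 = 201,
  det = 9·(7·9 - (-1)²) - (-1)·((-1)·9 - (-1)·(-2)) + (-2)·((-1)·(-1) - 7·(-2)) = 9·(62) - (-1)·(-11) + (-2)·(15) = 517.
  So p(λ) = λ³ - 25λ² + 201λ - 517.
Step 2 — look for an integer root (rational root theorem: any rational root is an integer divisor of 517). Testing λ = 11:
  p(11) = 1331 - 3025 + 2211 - 517 = 0  ✓
  Dividing out (λ - 11): p(λ) = (λ - 11)(λ² - 14λ + 47).
Step 3 — remaining eigenvalues from the quadratic λ² - 14λ + 47 = 0:
  Δ = 14² - 4·47 = 196 - 188 = 8,  λ = (14 ± √8)/2 = (14 ± 2.8284)/2 ≈ 8.4142 or 5.5858.
  Sorted: λ_1 = 11,  λ_2 = 8.4142,  λ_3 = 5.5858  (check: sum = 25 = tr ✓).

Step 4 — unit eigenvector for λ_1 = 11: v spans the null space of (Sigma - λ_1 I), whose rows are
  r_1 = (-2, -1, -2),  r_2 = (-1, -4, -1),  r_3 = (-2, -1, -2).
  v is orthogonal to every row, so take v ∝ r_1 × r_2 = ((-1)·(-1) - (-2)·(-4), (-2)·(-1) - (-2)·(-1), (-2)·(-4) - (-1)·(-1)) = (-7, 0, 7).
  Rescale (divide by 7; multiply by -1 so the first nonzero entry is positive): u = (1, 0, -1).
  ||u|| = √((1)² + (0)² + (-1)²) = √(2) ≈ 1.4142,  v_1 = u/||u|| ≈ (0.7071, 0, -0.7071) (||v_1|| = 1).

λ_1 = 11,  λ_2 = 8.4142,  λ_3 = 5.5858;  v_1 ≈ (0.7071, 0, -0.7071)


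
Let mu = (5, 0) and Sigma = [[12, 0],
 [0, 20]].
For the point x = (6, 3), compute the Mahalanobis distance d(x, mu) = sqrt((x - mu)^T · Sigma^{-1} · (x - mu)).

Step 1 — centre the observation: (x - mu) = (1, 3).

Step 2 — invert Sigma. det(Sigma) = 12·20 - (0)² = 240.
  Sigma^{-1} = (1/det) · [[d, -b], [-b, a]] = [[0.0833, 0],
 [0, 0.05]].

Step 3 — form the quadratic (x - mu)^T · Sigma^{-1} · (x - mu):
  Sigma^{-1} · (x - mu) = (0.0833, 0.15).
  (x - mu)^T · [Sigma^{-1} · (x - mu)] = (1)·(0.0833) + (3)·(0.15) = 0.5333.

Step 4 — take square root: d = √(0.5333) ≈ 0.7303.

d(x, mu) = √(0.5333) ≈ 0.7303


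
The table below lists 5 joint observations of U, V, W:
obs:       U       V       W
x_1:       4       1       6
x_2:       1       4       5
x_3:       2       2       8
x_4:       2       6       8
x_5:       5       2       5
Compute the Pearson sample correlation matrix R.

Step 1 — column means:
  mean(U) = (4 + 1 + 2 + 2 + 5) / 5 = 14/5 = 2.8
  mean(V) = (1 + 4 + 2 + 6 + 2) / 5 = 15/5 = 3
  mean(W) = (6 + 5 + 8 + 8 + 5) / 5 = 32/5 = 6.4

Step 2 — sample variances and covariances s[i,j] = (1/(n-1)) · Σ_k (x_{k,i} - mean_i) · (x_{k,j} - mean_j), with n-1 = 4:
  s[U,U] = ((1.2)·(1.2) + (-1.8)·(-1.8) + (-0.8)·(-0.8) + (-0.8)·(-0.8) + (2.2)·(2.2)) / 4 = 10.8/4 = 2.7
  s[U,V] = ((1.2)·(-2) + (-1.8)·(1) + (-0.8)·(-1) + (-0.8)·(3) + (2.2)·(-1)) / 4 = -8/4 = -2
  s[U,W] = ((1.2)·(-0.4) + (-1.8)·(-1.4) + (-0.8)·(1.6) + (-0.8)·(1.6) + (2.2)·(-1.4)) / 4 = -3.6/4 = -0.9
  s[V,V] = ((-2)·(-2) + (1)·(1) + (-1)·(-1) + (3)·(3) + (-1)·(-1)) / 4 = 16/4 = 4
  s[V,W] = ((-2)·(-0.4) + (1)·(-1.4) + (-1)·(1.6) + (3)·(1.6) + (-1)·(-1.4)) / 4 = 4/4 = 1
  s[W,W] = ((-0.4)·(-0.4) + (-1.4)·(-1.4) + (1.6)·(1.6) + (1.6)·(1.6) + (-1.4)·(-1.4)) / 4 = 9.2/4 = 2.3
  Sample standard deviations s_i = √(s[i,i]):
  s(U) = √(2.7) = 1.6432
  s(V) = √(4) = 2
  s(W) = √(2.3) = 1.5166

Step 3 — r_{ij} = s_{ij} / (s_i · s_j):
  r[U,U] = 1 (diagonal).
  r[U,V] = -2 / (1.6432 · 2) = -2 / 3.2863 = -0.6086
  r[U,W] = -0.9 / (1.6432 · 1.5166) = -0.9 / 2.492 = -0.3612
  r[V,V] = 1 (diagonal).
  r[V,W] = 1 / (2 · 1.5166) = 1 / 3.0332 = 0.3297
  r[W,W] = 1 (diagonal).

R is symmetric with unit diagonal. Assembling:

R = [[1, -0.6086, -0.3612],
 [-0.6086, 1, 0.3297],
 [-0.3612, 0.3297, 1]]


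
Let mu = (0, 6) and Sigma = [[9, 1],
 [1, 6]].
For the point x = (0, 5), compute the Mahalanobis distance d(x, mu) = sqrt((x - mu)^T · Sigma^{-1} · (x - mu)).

Step 1 — centre the observation: (x - mu) = (0, -1).

Step 2 — invert Sigma. det(Sigma) = 9·6 - (1)² = 53.
  Sigma^{-1} = (1/det) · [[d, -b], [-b, a]] = [[0.1132, -0.0189],
 [-0.0189, 0.1698]].

Step 3 — form the quadratic (x - mu)^T · Sigma^{-1} · (x - mu):
  Sigma^{-1} · (x - mu) = (0.0189, -0.1698).
  (x - mu)^T · [Sigma^{-1} · (x - mu)] = (0)·(0.0189) + (-1)·(-0.1698) = 0.1698.

Step 4 — take square root: d = √(0.1698) ≈ 0.4121.

d(x, mu) = √(0.1698) ≈ 0.4121


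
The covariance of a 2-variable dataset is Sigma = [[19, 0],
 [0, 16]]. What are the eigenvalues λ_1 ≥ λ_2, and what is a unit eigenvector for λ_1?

Step 1 — characteristic polynomial of 2×2 Sigma:
  det(Sigma - λI) = λ² - trace · λ + det = 0.
  trace = 19 + 16 = 35, det = 19·16 - (0)² = 304.
Step 2 — discriminant:
  Δ = trace² - 4·det = 1225 - 1216 = 9.
Step 3 — eigenvalues:
  λ = (trace ± √Δ)/2 = (35 ± 3)/2,
  λ_1 = 19,  λ_2 = 16.

Step 4 — unit eigenvector for λ_1: Sigma is diagonal, so its eigenvectors are the coordinate axes. λ_1 = 19 is the diagonal entry on the first coordinate axis, hence
  v_1 = (1, 0) (||v_1|| = 1).

λ_1 = 19,  λ_2 = 16;  v_1 ≈ (1, 0)


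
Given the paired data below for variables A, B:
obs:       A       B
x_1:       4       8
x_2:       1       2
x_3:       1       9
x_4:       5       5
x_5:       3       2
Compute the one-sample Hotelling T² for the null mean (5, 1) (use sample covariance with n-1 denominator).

Step 1 — sample mean vector:
  mean(A) = (4 + 1 + 1 + 5 + 3) / 5 = 14/5 = 2.8
  mean(B) = (8 + 2 + 9 + 5 + 2) / 5 = 26/5 = 5.2
  x̄ = (2.8, 5.2),  deviation x̄ - mu_0 = (2.8, 5.2) - (5, 1) = (-2.2, 4.2).

Step 2 — sample covariance matrix, S[i,j] = (1/(n-1)) · Σ_k (x_{k,i} - mean_i) · (x_{k,j} - mean_j), divisor n-1 = 4:
  S[A,A] = ((1.2)·(1.2) + (-1.8)·(-1.8) + (-1.8)·(-1.8) + (2.2)·(2.2) + (0.2)·(0.2)) / 4 = 12.8/4 = 3.2
  S[A,B] = ((1.2)·(2.8) + (-1.8)·(-3.2) + (-1.8)·(3.8) + (2.2)·(-0.2) + (0.2)·(-3.2)) / 4 = 1.2/4 = 0.3
  S[B,B] = ((2.8)·(2.8) + (-3.2)·(-3.2) + (3.8)·(3.8) + (-0.2)·(-0.2) + (-3.2)·(-3.2)) / 4 = 42.8/4 = 10.7
  S = [[3.2, 0.3],
 [0.3, 10.7]].

Step 3 — invert S. det(S) = 3.2·10.7 - (0.3)² = 34.15.
  S^{-1} = (1/det) · [[d, -b], [-b, a]] = [[0.3133, -0.0088],
 [-0.0088, 0.0937]].

Step 4 — quadratic form (x̄ - mu_0)^T · S^{-1} · (x̄ - mu_0):
  S^{-1} · (x̄ - mu_0) = (-0.7262, 0.4129),
  (x̄ - mu_0)^T · [...] = (-2.2)·(-0.7262) + (4.2)·(0.4129) = 3.3318.

Step 5 — scale by n: T² = 5 · 3.3318 = 16.6589.

T² ≈ 16.6589


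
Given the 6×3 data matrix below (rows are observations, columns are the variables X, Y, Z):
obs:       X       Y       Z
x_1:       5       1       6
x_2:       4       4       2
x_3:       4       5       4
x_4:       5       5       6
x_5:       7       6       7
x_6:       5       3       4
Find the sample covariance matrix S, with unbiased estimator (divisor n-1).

Step 1 — column means:
  mean(X) = (5 + 4 + 4 + 5 + 7 + 5) / 6 = 30/6 = 5
  mean(Y) = (1 + 4 + 5 + 5 + 6 + 3) / 6 = 24/6 = 4
  mean(Z) = (6 + 2 + 4 + 6 + 7 + 4) / 6 = 29/6 = 4.8333

Step 2 — sample covariance S[i,j] = (1/(n-1)) · Σ_k (x_{k,i} - mean_i) · (x_{k,j} - mean_j), with n-1 = 5.
  S[X,X] = ((0)·(0) + (-1)·(-1) + (-1)·(-1) + (0)·(0) + (2)·(2) + (0)·(0)) / 5 = 6/5 = 1.2
  S[X,Y] = ((0)·(-3) + (-1)·(0) + (-1)·(1) + (0)·(1) + (2)·(2) + (0)·(-1)) / 5 = 3/5 = 0.6
  S[X,Z] = ((0)·(1.1667) + (-1)·(-2.8333) + (-1)·(-0.8333) + (0)·(1.1667) + (2)·(2.1667) + (0)·(-0.8333)) / 5 = 8/5 = 1.6
  S[Y,Y] = ((-3)·(-3) + (0)·(0) + (1)·(1) + (1)·(1) + (2)·(2) + (-1)·(-1)) / 5 = 16/5 = 3.2
  S[Y,Z] = ((-3)·(1.1667) + (0)·(-2.8333) + (1)·(-0.8333) + (1)·(1.1667) + (2)·(2.1667) + (-1)·(-0.8333)) / 5 = 2/5 = 0.4
  S[Z,Z] = ((1.1667)·(1.1667) + (-2.8333)·(-2.8333) + (-0.8333)·(-0.8333) + (1.1667)·(1.1667) + (2.1667)·(2.1667) + (-0.8333)·(-0.8333)) / 5 = 16.8333/5 = 3.3667

S is symmetric (S[j,i] = S[i,j]). Assembling:

S = [[1.2, 0.6, 1.6],
 [0.6, 3.2, 0.4],
 [1.6, 0.4, 3.3667]]


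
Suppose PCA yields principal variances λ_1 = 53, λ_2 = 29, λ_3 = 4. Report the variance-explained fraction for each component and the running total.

Step 1 — total variance = trace(Sigma) = Σ λ_i = 53 + 29 + 4 = 86.

Step 2 — fraction explained by component i = λ_i / Σ λ:
  PC1: 53/86 = 0.6163
  PC2: 29/86 = 0.3372
  PC3: 4/86 = 0.0465

Step 3 — cumulative fraction after k components = (λ_1 + ... + λ_k) / Σ λ:
  k = 1: 53/86 = 0.6163
  k = 2: (53 + 29)/86 = 82/86 = 0.9535
  k = 3: (53 + 29 + 4)/86 = 86/86 = 1

Summary (fraction, with percent):

explained: PC1 0.6163 (61.63%), PC2 0.3372 (33.72%), PC3 0.0465 (4.65%);  cumulative: 0.6163, 0.9535, 1


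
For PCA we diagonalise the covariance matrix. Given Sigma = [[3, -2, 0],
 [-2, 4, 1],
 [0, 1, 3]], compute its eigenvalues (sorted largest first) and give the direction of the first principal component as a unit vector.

Step 1 — characteristic polynomial p(λ) = det(λI - Sigma) = λ³ - tr·λ² + c_1·λ - det, where tr = trace, c_1 = sum of the principal 2×2 minors, det = det(Sigma):
  tr = 3 + 4 + 3 = 10,
  c_1 = (3·4 - (-2)²) + (3·3 - (0)²) + (4·3 - (1)²) = 8 + 9 + 11 = 28,
  det = 3·(4·3 - (1)²) - (-2)·((-2)·3 - (1)·(0)) + (0)·((-2)·(1) - 4·(0)) = 3·(11) - (-2)·(-6) + (0)·(-2) = 21.
  So p(λ) = λ³ - 10λ² + 28λ - 21.
Step 2 — look for an integer root (rational root theorem: any rational root is an integer divisor of 21). Testing λ = 3:
  p(3) = 27 - 90 + 84 - 21 = 0  ✓
  Dividing out (λ - 3): p(λ) = (λ - 3)(λ² - 7λ + 7).
Step 3 — remaining eigenvalues from the quadratic λ² - 7λ + 7 = 0:
  Δ = 7² - 4·7 = 49 - 28 = 21,  λ = (7 ± √21)/2 = (7 ± 4.5826)/2 ≈ 5.7913 or 1.2087.
  Sorted: λ_1 = 5.7913,  λ_2 = 3,  λ_3 = 1.2087  (check: sum = 10 = tr ✓).

Step 4 — unit eigenvector for λ_1 ≈ 5.7913: v spans the null space of (Sigma - λ_1 I), whose rows are
  r_1 = (-2.7913, -2, 0),  r_2 = (-2, -1.7913, 1),  r_3 = (0, 1, -2.7913).
  v is orthogonal to every row, so take v ∝ r_1 × r_2 = ((-2)·(1) - (0)·(-1.7913), (0)·(-2) - (-2.7913)·(1), (-2.7913)·(-1.7913) - (-2)·(-2)) ≈ (-2, 2.7913, 1).
  Rescale (multiply by -1 so the first nonzero entry is positive): u = (2, -2.7913, -1).
  ||u|| = √((2)² + (-2.7913)² + (-1)²) = √(12.7913) ≈ 3.5765,  v_1 = u/||u|| ≈ (0.5592, -0.7805, -0.2796) (||v_1|| = 1).

λ_1 = 5.7913,  λ_2 = 3,  λ_3 = 1.2087;  v_1 ≈ (0.5592, -0.7805, -0.2796)


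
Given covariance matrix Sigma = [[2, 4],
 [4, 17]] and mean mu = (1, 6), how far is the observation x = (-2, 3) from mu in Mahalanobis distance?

Step 1 — centre the observation: (x - mu) = (-3, -3).

Step 2 — invert Sigma. det(Sigma) = 2·17 - (4)² = 18.
  Sigma^{-1} = (1/det) · [[d, -b], [-b, a]] = [[0.9444, -0.2222],
 [-0.2222, 0.1111]].

Step 3 — form the quadratic (x - mu)^T · Sigma^{-1} · (x - mu):
  Sigma^{-1} · (x - mu) = (-2.1667, 0.3333).
  (x - mu)^T · [Sigma^{-1} · (x - mu)] = (-3)·(-2.1667) + (-3)·(0.3333) = 5.5.

Step 4 — take square root: d = √(5.5) ≈ 2.3452.

d(x, mu) = √(5.5) ≈ 2.3452


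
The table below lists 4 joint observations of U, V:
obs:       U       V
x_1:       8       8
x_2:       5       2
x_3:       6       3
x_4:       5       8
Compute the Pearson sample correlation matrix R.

Step 1 — column means:
  mean(U) = (8 + 5 + 6 + 5) / 4 = 24/4 = 6
  mean(V) = (8 + 2 + 3 + 8) / 4 = 21/4 = 5.25

Step 2 — sample variances and covariances s[i,j] = (1/(n-1)) · Σ_k (x_{k,i} - mean_i) · (x_{k,j} - mean_j), with n-1 = 3:
  s[U,U] = ((2)·(2) + (-1)·(-1) + (0)·(0) + (-1)·(-1)) / 3 = 6/3 = 2
  s[U,V] = ((2)·(2.75) + (-1)·(-3.25) + (0)·(-2.25) + (-1)·(2.75)) / 3 = 6/3 = 2
  s[V,V] = ((2.75)·(2.75) + (-3.25)·(-3.25) + (-2.25)·(-2.25) + (2.75)·(2.75)) / 3 = 30.75/3 = 10.25
  Sample standard deviations s_i = √(s[i,i]):
  s(U) = √(2) = 1.4142
  s(V) = √(10.25) = 3.2016

Step 3 — r_{ij} = s_{ij} / (s_i · s_j):
  r[U,U] = 1 (diagonal).
  r[U,V] = 2 / (1.4142 · 3.2016) = 2 / 4.5277 = 0.4417
  r[V,V] = 1 (diagonal).

R is symmetric with unit diagonal. Assembling:

R = [[1, 0.4417],
 [0.4417, 1]]


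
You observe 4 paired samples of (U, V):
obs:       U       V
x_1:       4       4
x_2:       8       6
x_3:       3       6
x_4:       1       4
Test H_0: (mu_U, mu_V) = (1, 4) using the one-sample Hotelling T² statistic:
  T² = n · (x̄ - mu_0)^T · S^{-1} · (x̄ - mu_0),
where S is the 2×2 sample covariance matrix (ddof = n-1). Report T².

Step 1 — sample mean vector:
  mean(U) = (4 + 8 + 3 + 1) / 4 = 16/4 = 4
  mean(V) = (4 + 6 + 6 + 4) / 4 = 20/4 = 5
  x̄ = (4, 5),  deviation x̄ - mu_0 = (4, 5) - (1, 4) = (3, 1).

Step 2 — sample covariance matrix, S[i,j] = (1/(n-1)) · Σ_k (x_{k,i} - mean_i) · (x_{k,j} - mean_j), divisor n-1 = 3:
  S[U,U] = ((0)·(0) + (4)·(4) + (-1)·(-1) + (-3)·(-3)) / 3 = 26/3 = 8.6667
  S[U,V] = ((0)·(-1) + (4)·(1) + (-1)·(1) + (-3)·(-1)) / 3 = 6/3 = 2
  S[V,V] = ((-1)·(-1) + (1)·(1) + (1)·(1) + (-1)·(-1)) / 3 = 4/3 = 1.3333
  S = [[8.6667, 2],
 [2, 1.3333]].

Step 3 — invert S. det(S) = 8.6667·1.3333 - (2)² = 7.5556.
  S^{-1} = (1/det) · [[d, -b], [-b, a]] = [[0.1765, -0.2647],
 [-0.2647, 1.1471]].

Step 4 — quadratic form (x̄ - mu_0)^T · S^{-1} · (x̄ - mu_0):
  S^{-1} · (x̄ - mu_0) = (0.2647, 0.3529),
  (x̄ - mu_0)^T · [...] = (3)·(0.2647) + (1)·(0.3529) = 1.1471.

Step 5 — scale by n: T² = 4 · 1.1471 = 4.5882.

T² ≈ 4.5882


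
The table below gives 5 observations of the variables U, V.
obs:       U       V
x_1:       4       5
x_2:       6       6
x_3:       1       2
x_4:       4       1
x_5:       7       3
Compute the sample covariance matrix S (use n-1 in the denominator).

Step 1 — column means:
  mean(U) = (4 + 6 + 1 + 4 + 7) / 5 = 22/5 = 4.4
  mean(V) = (5 + 6 + 2 + 1 + 3) / 5 = 17/5 = 3.4

Step 2 — sample covariance S[i,j] = (1/(n-1)) · Σ_k (x_{k,i} - mean_i) · (x_{k,j} - mean_j), with n-1 = 4.
  S[U,U] = ((-0.4)·(-0.4) + (1.6)·(1.6) + (-3.4)·(-3.4) + (-0.4)·(-0.4) + (2.6)·(2.6)) / 4 = 21.2/4 = 5.3
  S[U,V] = ((-0.4)·(1.6) + (1.6)·(2.6) + (-3.4)·(-1.4) + (-0.4)·(-2.4) + (2.6)·(-0.4)) / 4 = 8.2/4 = 2.05
  S[V,V] = ((1.6)·(1.6) + (2.6)·(2.6) + (-1.4)·(-1.4) + (-2.4)·(-2.4) + (-0.4)·(-0.4)) / 4 = 17.2/4 = 4.3

S is symmetric (S[j,i] = S[i,j]). Assembling:

S = [[5.3, 2.05],
 [2.05, 4.3]]


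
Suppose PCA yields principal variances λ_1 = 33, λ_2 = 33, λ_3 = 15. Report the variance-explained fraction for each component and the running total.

Step 1 — total variance = trace(Sigma) = Σ λ_i = 33 + 33 + 15 = 81.

Step 2 — fraction explained by component i = λ_i / Σ λ:
  PC1: 33/81 = 0.4074
  PC2: 33/81 = 0.4074
  PC3: 15/81 = 0.1852

Step 3 — cumulative fraction after k components = (λ_1 + ... + λ_k) / Σ λ:
  k = 1: 33/81 = 0.4074
  k = 2: (33 + 33)/81 = 66/81 = 0.8148
  k = 3: (33 + 33 + 15)/81 = 81/81 = 1

Summary (fraction, with percent):

explained: PC1 0.4074 (40.74%), PC2 0.4074 (40.74%), PC3 0.1852 (18.52%);  cumulative: 0.4074, 0.8148, 1


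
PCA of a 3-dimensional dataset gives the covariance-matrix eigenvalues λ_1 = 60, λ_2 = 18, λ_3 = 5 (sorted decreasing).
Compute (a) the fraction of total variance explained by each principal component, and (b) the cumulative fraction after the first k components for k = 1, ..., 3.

Step 1 — total variance = trace(Sigma) = Σ λ_i = 60 + 18 + 5 = 83.

Step 2 — fraction explained by component i = λ_i / Σ λ:
  PC1: 60/83 = 0.7229
  PC2: 18/83 = 0.2169
  PC3: 5/83 = 0.0602

Step 3 — cumulative fraction after k components = (λ_1 + ... + λ_k) / Σ λ:
  k = 1: 60/83 = 0.7229
  k = 2: (60 + 18)/83 = 78/83 = 0.9398
  k = 3: (60 + 18 + 5)/83 = 83/83 = 1

Summary (fraction, with percent):

explained: PC1 0.7229 (72.29%), PC2 0.2169 (21.69%), PC3 0.0602 (6.02%);  cumulative: 0.7229, 0.9398, 1


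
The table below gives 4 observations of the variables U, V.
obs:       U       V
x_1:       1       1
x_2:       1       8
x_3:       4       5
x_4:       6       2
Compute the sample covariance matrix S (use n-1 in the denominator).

Step 1 — column means:
  mean(U) = (1 + 1 + 4 + 6) / 4 = 12/4 = 3
  mean(V) = (1 + 8 + 5 + 2) / 4 = 16/4 = 4

Step 2 — sample covariance S[i,j] = (1/(n-1)) · Σ_k (x_{k,i} - mean_i) · (x_{k,j} - mean_j), with n-1 = 3.
  S[U,U] = ((-2)·(-2) + (-2)·(-2) + (1)·(1) + (3)·(3)) / 3 = 18/3 = 6
  S[U,V] = ((-2)·(-3) + (-2)·(4) + (1)·(1) + (3)·(-2)) / 3 = -7/3 = -2.3333
  S[V,V] = ((-3)·(-3) + (4)·(4) + (1)·(1) + (-2)·(-2)) / 3 = 30/3 = 10

S is symmetric (S[j,i] = S[i,j]). Assembling:

S = [[6, -2.3333],
 [-2.3333, 10]]


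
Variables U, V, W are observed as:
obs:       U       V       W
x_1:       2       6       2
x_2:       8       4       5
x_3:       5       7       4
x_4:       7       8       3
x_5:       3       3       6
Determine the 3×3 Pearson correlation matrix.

Step 1 — column means:
  mean(U) = (2 + 8 + 5 + 7 + 3) / 5 = 25/5 = 5
  mean(V) = (6 + 4 + 7 + 8 + 3) / 5 = 28/5 = 5.6
  mean(W) = (2 + 5 + 4 + 3 + 6) / 5 = 20/5 = 4

Step 2 — sample variances and covariances s[i,j] = (1/(n-1)) · Σ_k (x_{k,i} - mean_i) · (x_{k,j} - mean_j), with n-1 = 4:
  s[U,U] = ((-3)·(-3) + (3)·(3) + (0)·(0) + (2)·(2) + (-2)·(-2)) / 4 = 26/4 = 6.5
  s[U,V] = ((-3)·(0.4) + (3)·(-1.6) + (0)·(1.4) + (2)·(2.4) + (-2)·(-2.6)) / 4 = 4/4 = 1
  s[U,W] = ((-3)·(-2) + (3)·(1) + (0)·(0) + (2)·(-1) + (-2)·(2)) / 4 = 3/4 = 0.75
  s[V,V] = ((0.4)·(0.4) + (-1.6)·(-1.6) + (1.4)·(1.4) + (2.4)·(2.4) + (-2.6)·(-2.6)) / 4 = 17.2/4 = 4.3
  s[V,W] = ((0.4)·(-2) + (-1.6)·(1) + (1.4)·(0) + (2.4)·(-1) + (-2.6)·(2)) / 4 = -10/4 = -2.5
  s[W,W] = ((-2)·(-2) + (1)·(1) + (0)·(0) + (-1)·(-1) + (2)·(2)) / 4 = 10/4 = 2.5
  Sample standard deviations s_i = √(s[i,i]):
  s(U) = √(6.5) = 2.5495
  s(V) = √(4.3) = 2.0736
  s(W) = √(2.5) = 1.5811

Step 3 — r_{ij} = s_{ij} / (s_i · s_j):
  r[U,U] = 1 (diagonal).
  r[U,V] = 1 / (2.5495 · 2.0736) = 1 / 5.2868 = 0.1892
  r[U,W] = 0.75 / (2.5495 · 1.5811) = 0.75 / 4.0311 = 0.1861
  r[V,V] = 1 (diagonal).
  r[V,W] = -2.5 / (2.0736 · 1.5811) = -2.5 / 3.2787 = -0.7625
  r[W,W] = 1 (diagonal).

R is symmetric with unit diagonal. Assembling:

R = [[1, 0.1892, 0.1861],
 [0.1892, 1, -0.7625],
 [0.1861, -0.7625, 1]]


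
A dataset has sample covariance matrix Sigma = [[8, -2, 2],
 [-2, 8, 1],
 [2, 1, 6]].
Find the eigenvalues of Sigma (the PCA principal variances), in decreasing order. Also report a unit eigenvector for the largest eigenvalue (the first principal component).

Step 1 — characteristic polynomial p(λ) = det(λI - Sigma) = λ³ - tr·λ² + c_1·λ - det, where tr = trace, c_1 = sum of the principal 2×2 minors, det = det(Sigma):
  tr = 8 + 8 + 6 = 22,
  c_1 = (8·8 - (-2)²) + (8·6 - (2)²) + (8·6 - (1)²) = 60 + 44 + 47 = 151,
  det = 8·(8·6 - (1)²) - (-2)·((-2)·6 - (1)·(2)) + (2)·((-2)·(1) - 8·(2)) = 8·(47) - (-2)·(-14) + (2)·(-18) = 312.
  So p(λ) = λ³ - 22λ² + 151λ - 312.
Step 2 — look for an integer root (rational root theorem: any rational root is an integer divisor of 312). Testing λ = 8:
  p(8) = 512 - 1408 + 1208 - 312 = 0  ✓
  Dividing out (λ - 8): p(λ) = (λ - 8)(λ² - 14λ + 39).
Step 3 — remaining eigenvalues from the quadratic λ² - 14λ + 39 = 0:
  Δ = 14² - 4·39 = 196 - 156 = 40,  λ = (14 ± √40)/2 = (14 ± 6.3246)/2 ≈ 10.1623 or 3.8377.
  Sorted: λ_1 = 10.1623,  λ_2 = 8,  λ_3 = 3.8377  (check: sum = 22 = tr ✓).

Step 4 — unit eigenvector for λ_1 ≈ 10.1623: v spans the null space of (Sigma - λ_1 I), whose rows are
  r_1 = (-2.1623, -2, 2),  r_2 = (-2, -2.1623, 1),  r_3 = (2, 1, -4.1623).
  v is orthogonal to every row, so take v ∝ r_1 × r_2 = ((-2)·(1) - (2)·(-2.1623), (2)·(-2) - (-2.1623)·(1), (-2.1623)·(-2.1623) - (-2)·(-2)) ≈ (2.3246, -1.8377, 0.6754).
  Let u = (2.3246, -1.8377, 0.6754).
  ||u|| = √((2.3246)² + (-1.8377)² + (0.6754)²) = √(9.237) ≈ 3.0392,  v_1 = u/||u|| ≈ (0.7648, -0.6047, 0.2222) (||v_1|| = 1).

λ_1 = 10.1623,  λ_2 = 8,  λ_3 = 3.8377;  v_1 ≈ (0.7648, -0.6047, 0.2222)


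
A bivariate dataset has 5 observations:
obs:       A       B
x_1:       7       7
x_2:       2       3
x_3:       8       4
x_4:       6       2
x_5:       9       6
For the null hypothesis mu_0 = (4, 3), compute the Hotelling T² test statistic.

Step 1 — sample mean vector:
  mean(A) = (7 + 2 + 8 + 6 + 9) / 5 = 32/5 = 6.4
  mean(B) = (7 + 3 + 4 + 2 + 6) / 5 = 22/5 = 4.4
  x̄ = (6.4, 4.4),  deviation x̄ - mu_0 = (6.4, 4.4) - (4, 3) = (2.4, 1.4).

Step 2 — sample covariance matrix, S[i,j] = (1/(n-1)) · Σ_k (x_{k,i} - mean_i) · (x_{k,j} - mean_j), divisor n-1 = 4:
  S[A,A] = ((0.6)·(0.6) + (-4.4)·(-4.4) + (1.6)·(1.6) + (-0.4)·(-0.4) + (2.6)·(2.6)) / 4 = 29.2/4 = 7.3
  S[A,B] = ((0.6)·(2.6) + (-4.4)·(-1.4) + (1.6)·(-0.4) + (-0.4)·(-2.4) + (2.6)·(1.6)) / 4 = 12.2/4 = 3.05
  S[B,B] = ((2.6)·(2.6) + (-1.4)·(-1.4) + (-0.4)·(-0.4) + (-2.4)·(-2.4) + (1.6)·(1.6)) / 4 = 17.2/4 = 4.3
  S = [[7.3, 3.05],
 [3.05, 4.3]].

Step 3 — invert S. det(S) = 7.3·4.3 - (3.05)² = 22.0875.
  S^{-1} = (1/det) · [[d, -b], [-b, a]] = [[0.1947, -0.1381],
 [-0.1381, 0.3305]].

Step 4 — quadratic form (x̄ - mu_0)^T · S^{-1} · (x̄ - mu_0):
  S^{-1} · (x̄ - mu_0) = (0.2739, 0.1313),
  (x̄ - mu_0)^T · [...] = (2.4)·(0.2739) + (1.4)·(0.1313) = 0.8412.

Step 5 — scale by n: T² = 5 · 0.8412 = 4.206.

T² ≈ 4.206


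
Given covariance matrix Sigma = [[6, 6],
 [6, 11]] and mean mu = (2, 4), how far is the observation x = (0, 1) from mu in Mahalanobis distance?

Step 1 — centre the observation: (x - mu) = (-2, -3).

Step 2 — invert Sigma. det(Sigma) = 6·11 - (6)² = 30.
  Sigma^{-1} = (1/det) · [[d, -b], [-b, a]] = [[0.3667, -0.2],
 [-0.2, 0.2]].

Step 3 — form the quadratic (x - mu)^T · Sigma^{-1} · (x - mu):
  Sigma^{-1} · (x - mu) = (-0.1333, -0.2).
  (x - mu)^T · [Sigma^{-1} · (x - mu)] = (-2)·(-0.1333) + (-3)·(-0.2) = 0.8667.

Step 4 — take square root: d = √(0.8667) ≈ 0.9309.

d(x, mu) = √(0.8667) ≈ 0.9309


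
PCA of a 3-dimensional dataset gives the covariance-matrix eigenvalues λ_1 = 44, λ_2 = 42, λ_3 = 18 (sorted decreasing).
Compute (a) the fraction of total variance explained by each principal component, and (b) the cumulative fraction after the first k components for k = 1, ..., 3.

Step 1 — total variance = trace(Sigma) = Σ λ_i = 44 + 42 + 18 = 104.

Step 2 — fraction explained by component i = λ_i / Σ λ:
  PC1: 44/104 = 0.4231
  PC2: 42/104 = 0.4038
  PC3: 18/104 = 0.1731

Step 3 — cumulative fraction after k components = (λ_1 + ... + λ_k) / Σ λ:
  k = 1: 44/104 = 0.4231
  k = 2: (44 + 42)/104 = 86/104 = 0.8269
  k = 3: (44 + 42 + 18)/104 = 104/104 = 1

Summary (fraction, with percent):

explained: PC1 0.4231 (42.31%), PC2 0.4038 (40.38%), PC3 0.1731 (17.31%);  cumulative: 0.4231, 0.8269, 1


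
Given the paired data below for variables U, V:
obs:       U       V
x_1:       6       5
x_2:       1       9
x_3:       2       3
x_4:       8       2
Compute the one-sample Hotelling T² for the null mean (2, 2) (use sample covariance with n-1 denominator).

Step 1 — sample mean vector:
  mean(U) = (6 + 1 + 2 + 8) / 4 = 17/4 = 4.25
  mean(V) = (5 + 9 + 3 + 2) / 4 = 19/4 = 4.75
  x̄ = (4.25, 4.75),  deviation x̄ - mu_0 = (4.25, 4.75) - (2, 2) = (2.25, 2.75).

Step 2 — sample covariance matrix, S[i,j] = (1/(n-1)) · Σ_k (x_{k,i} - mean_i) · (x_{k,j} - mean_j), divisor n-1 = 3:
  S[U,U] = ((1.75)·(1.75) + (-3.25)·(-3.25) + (-2.25)·(-2.25) + (3.75)·(3.75)) / 3 = 32.75/3 = 10.9167
  S[U,V] = ((1.75)·(0.25) + (-3.25)·(4.25) + (-2.25)·(-1.75) + (3.75)·(-2.75)) / 3 = -19.75/3 = -6.5833
  S[V,V] = ((0.25)·(0.25) + (4.25)·(4.25) + (-1.75)·(-1.75) + (-2.75)·(-2.75)) / 3 = 28.75/3 = 9.5833
  S = [[10.9167, -6.5833],
 [-6.5833, 9.5833]].

Step 3 — invert S. det(S) = 10.9167·9.5833 - (-6.5833)² = 61.2778.
  S^{-1} = (1/det) · [[d, -b], [-b, a]] = [[0.1564, 0.1074],
 [0.1074, 0.1782]].

Step 4 — quadratic form (x̄ - mu_0)^T · S^{-1} · (x̄ - mu_0):
  S^{-1} · (x̄ - mu_0) = (0.6473, 0.7316),
  (x̄ - mu_0)^T · [...] = (2.25)·(0.6473) + (2.75)·(0.7316) = 3.4685.

Step 5 — scale by n: T² = 4 · 3.4685 = 13.874.

T² ≈ 13.874


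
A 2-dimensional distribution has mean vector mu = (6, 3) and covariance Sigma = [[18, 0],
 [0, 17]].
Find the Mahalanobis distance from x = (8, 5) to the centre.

Step 1 — centre the observation: (x - mu) = (2, 2).

Step 2 — invert Sigma. det(Sigma) = 18·17 - (0)² = 306.
  Sigma^{-1} = (1/det) · [[d, -b], [-b, a]] = [[0.0556, 0],
 [0, 0.0588]].

Step 3 — form the quadratic (x - mu)^T · Sigma^{-1} · (x - mu):
  Sigma^{-1} · (x - mu) = (0.1111, 0.1176).
  (x - mu)^T · [Sigma^{-1} · (x - mu)] = (2)·(0.1111) + (2)·(0.1176) = 0.4575.

Step 4 — take square root: d = √(0.4575) ≈ 0.6764.

d(x, mu) = √(0.4575) ≈ 0.6764


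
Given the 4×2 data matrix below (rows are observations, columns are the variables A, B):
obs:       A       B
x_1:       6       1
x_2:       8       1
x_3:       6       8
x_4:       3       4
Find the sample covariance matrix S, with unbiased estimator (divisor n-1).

Step 1 — column means:
  mean(A) = (6 + 8 + 6 + 3) / 4 = 23/4 = 5.75
  mean(B) = (1 + 1 + 8 + 4) / 4 = 14/4 = 3.5

Step 2 — sample covariance S[i,j] = (1/(n-1)) · Σ_k (x_{k,i} - mean_i) · (x_{k,j} - mean_j), with n-1 = 3.
  S[A,A] = ((0.25)·(0.25) + (2.25)·(2.25) + (0.25)·(0.25) + (-2.75)·(-2.75)) / 3 = 12.75/3 = 4.25
  S[A,B] = ((0.25)·(-2.5) + (2.25)·(-2.5) + (0.25)·(4.5) + (-2.75)·(0.5)) / 3 = -6.5/3 = -2.1667
  S[B,B] = ((-2.5)·(-2.5) + (-2.5)·(-2.5) + (4.5)·(4.5) + (0.5)·(0.5)) / 3 = 33/3 = 11

S is symmetric (S[j,i] = S[i,j]). Assembling:

S = [[4.25, -2.1667],
 [-2.1667, 11]]


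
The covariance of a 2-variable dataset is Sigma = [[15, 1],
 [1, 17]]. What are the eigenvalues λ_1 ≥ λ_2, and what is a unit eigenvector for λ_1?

Step 1 — characteristic polynomial of 2×2 Sigma:
  det(Sigma - λI) = λ² - trace · λ + det = 0.
  trace = 15 + 17 = 32, det = 15·17 - (1)² = 254.
Step 2 — discriminant:
  Δ = trace² - 4·det = 1024 - 1016 = 8.
Step 3 — eigenvalues:
  λ = (trace ± √Δ)/2 = (32 ± 2.8284)/2,
  λ_1 = 17.4142,  λ_2 = 14.5858.

Step 4 — unit eigenvector for λ_1: solve (Sigma - λ_1 I)v = 0. First row:
  (15 - 17.4142)·v_x + (1)·v_y = 0, i.e. (-2.4142)·v_x + (1)·v_y = 0,
  so v ∝ (b, λ_1 - a) = (1, 2.4142) = u.
  ||u|| = √((1)² + (2.4142)²) = √(6.8284) ≈ 2.6131,
  v_1 = u/||u|| ≈ (0.3827, 0.9239) (||v_1|| = 1).

λ_1 = 17.4142,  λ_2 = 14.5858;  v_1 ≈ (0.3827, 0.9239)


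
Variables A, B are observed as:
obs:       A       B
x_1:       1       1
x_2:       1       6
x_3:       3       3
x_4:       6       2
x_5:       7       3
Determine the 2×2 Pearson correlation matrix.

Step 1 — column means:
  mean(A) = (1 + 1 + 3 + 6 + 7) / 5 = 18/5 = 3.6
  mean(B) = (1 + 6 + 3 + 2 + 3) / 5 = 15/5 = 3

Step 2 — sample variances and covariances s[i,j] = (1/(n-1)) · Σ_k (x_{k,i} - mean_i) · (x_{k,j} - mean_j), with n-1 = 4:
  s[A,A] = ((-2.6)·(-2.6) + (-2.6)·(-2.6) + (-0.6)·(-0.6) + (2.4)·(2.4) + (3.4)·(3.4)) / 4 = 31.2/4 = 7.8
  s[A,B] = ((-2.6)·(-2) + (-2.6)·(3) + (-0.6)·(0) + (2.4)·(-1) + (3.4)·(0)) / 4 = -5/4 = -1.25
  s[B,B] = ((-2)·(-2) + (3)·(3) + (0)·(0) + (-1)·(-1) + (0)·(0)) / 4 = 14/4 = 3.5
  Sample standard deviations s_i = √(s[i,i]):
  s(A) = √(7.8) = 2.7928
  s(B) = √(3.5) = 1.8708

Step 3 — r_{ij} = s_{ij} / (s_i · s_j):
  r[A,A] = 1 (diagonal).
  r[A,B] = -1.25 / (2.7928 · 1.8708) = -1.25 / 5.2249 = -0.2392
  r[B,B] = 1 (diagonal).

R is symmetric with unit diagonal. Assembling:

R = [[1, -0.2392],
 [-0.2392, 1]]


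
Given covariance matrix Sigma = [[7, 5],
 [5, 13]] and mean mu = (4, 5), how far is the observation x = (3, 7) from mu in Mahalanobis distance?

Step 1 — centre the observation: (x - mu) = (-1, 2).

Step 2 — invert Sigma. det(Sigma) = 7·13 - (5)² = 66.
  Sigma^{-1} = (1/det) · [[d, -b], [-b, a]] = [[0.197, -0.0758],
 [-0.0758, 0.1061]].

Step 3 — form the quadratic (x - mu)^T · Sigma^{-1} · (x - mu):
  Sigma^{-1} · (x - mu) = (-0.3485, 0.2879).
  (x - mu)^T · [Sigma^{-1} · (x - mu)] = (-1)·(-0.3485) + (2)·(0.2879) = 0.9242.

Step 4 — take square root: d = √(0.9242) ≈ 0.9614.

d(x, mu) = √(0.9242) ≈ 0.9614


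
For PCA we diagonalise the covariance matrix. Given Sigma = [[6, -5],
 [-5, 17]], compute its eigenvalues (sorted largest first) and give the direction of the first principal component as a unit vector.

Step 1 — characteristic polynomial of 2×2 Sigma:
  det(Sigma - λI) = λ² - trace · λ + det = 0.
  trace = 6 + 17 = 23, det = 6·17 - (-5)² = 77.
Step 2 — discriminant:
  Δ = trace² - 4·det = 529 - 308 = 221.
Step 3 — eigenvalues:
  λ = (trace ± √Δ)/2 = (23 ± 14.8661)/2,
  λ_1 = 18.933,  λ_2 = 4.067.

Step 4 — unit eigenvector for λ_1: solve (Sigma - λ_1 I)v = 0. First row:
  (6 - 18.933)·v_x + (-5)·v_y = 0, i.e. (-12.933)·v_x + (-5)·v_y = 0,
  so v ∝ (b, λ_1 - a) = (-5, 12.933); multiply by -1 so the first entry is positive: u = (5, -12.933).
  ||u|| = √((5)² + (-12.933)²) = √(192.2634) ≈ 13.8659,
  v_1 = u/||u|| ≈ (0.3606, -0.9327) (||v_1|| = 1).

λ_1 = 18.933,  λ_2 = 4.067;  v_1 ≈ (0.3606, -0.9327)


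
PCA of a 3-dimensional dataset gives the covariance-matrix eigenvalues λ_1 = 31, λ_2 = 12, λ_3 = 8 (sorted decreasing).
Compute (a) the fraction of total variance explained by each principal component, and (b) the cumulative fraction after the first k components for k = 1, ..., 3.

Step 1 — total variance = trace(Sigma) = Σ λ_i = 31 + 12 + 8 = 51.

Step 2 — fraction explained by component i = λ_i / Σ λ:
  PC1: 31/51 = 0.6078
  PC2: 12/51 = 0.2353
  PC3: 8/51 = 0.1569

Step 3 — cumulative fraction after k components = (λ_1 + ... + λ_k) / Σ λ:
  k = 1: 31/51 = 0.6078
  k = 2: (31 + 12)/51 = 43/51 = 0.8431
  k = 3: (31 + 12 + 8)/51 = 51/51 = 1

Summary (fraction, with percent):

explained: PC1 0.6078 (60.78%), PC2 0.2353 (23.53%), PC3 0.1569 (15.69%);  cumulative: 0.6078, 0.8431, 1


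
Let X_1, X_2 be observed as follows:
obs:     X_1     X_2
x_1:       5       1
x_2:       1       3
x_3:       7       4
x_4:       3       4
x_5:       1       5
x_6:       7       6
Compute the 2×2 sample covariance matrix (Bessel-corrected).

Step 1 — column means:
  mean(X_1) = (5 + 1 + 7 + 3 + 1 + 7) / 6 = 24/6 = 4
  mean(X_2) = (1 + 3 + 4 + 4 + 5 + 6) / 6 = 23/6 = 3.8333

Step 2 — sample covariance S[i,j] = (1/(n-1)) · Σ_k (x_{k,i} - mean_i) · (x_{k,j} - mean_j), with n-1 = 5.
  S[X_1,X_1] = ((1)·(1) + (-3)·(-3) + (3)·(3) + (-1)·(-1) + (-3)·(-3) + (3)·(3)) / 5 = 38/5 = 7.6
  S[X_1,X_2] = ((1)·(-2.8333) + (-3)·(-0.8333) + (3)·(0.1667) + (-1)·(0.1667) + (-3)·(1.1667) + (3)·(2.1667)) / 5 = 3/5 = 0.6
  S[X_2,X_2] = ((-2.8333)·(-2.8333) + (-0.8333)·(-0.8333) + (0.1667)·(0.1667) + (0.1667)·(0.1667) + (1.1667)·(1.1667) + (2.1667)·(2.1667)) / 5 = 14.8333/5 = 2.9667

S is symmetric (S[j,i] = S[i,j]). Assembling:

S = [[7.6, 0.6],
 [0.6, 2.9667]]


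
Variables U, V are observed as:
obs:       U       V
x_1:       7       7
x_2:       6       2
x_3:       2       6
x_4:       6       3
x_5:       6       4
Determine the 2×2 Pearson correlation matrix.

Step 1 — column means:
  mean(U) = (7 + 6 + 2 + 6 + 6) / 5 = 27/5 = 5.4
  mean(V) = (7 + 2 + 6 + 3 + 4) / 5 = 22/5 = 4.4

Step 2 — sample variances and covariances s[i,j] = (1/(n-1)) · Σ_k (x_{k,i} - mean_i) · (x_{k,j} - mean_j), with n-1 = 4:
  s[U,U] = ((1.6)·(1.6) + (0.6)·(0.6) + (-3.4)·(-3.4) + (0.6)·(0.6) + (0.6)·(0.6)) / 4 = 15.2/4 = 3.8
  s[U,V] = ((1.6)·(2.6) + (0.6)·(-2.4) + (-3.4)·(1.6) + (0.6)·(-1.4) + (0.6)·(-0.4)) / 4 = -3.8/4 = -0.95
  s[V,V] = ((2.6)·(2.6) + (-2.4)·(-2.4) + (1.6)·(1.6) + (-1.4)·(-1.4) + (-0.4)·(-0.4)) / 4 = 17.2/4 = 4.3
  Sample standard deviations s_i = √(s[i,i]):
  s(U) = √(3.8) = 1.9494
  s(V) = √(4.3) = 2.0736

Step 3 — r_{ij} = s_{ij} / (s_i · s_j):
  r[U,U] = 1 (diagonal).
  r[U,V] = -0.95 / (1.9494 · 2.0736) = -0.95 / 4.0423 = -0.235
  r[V,V] = 1 (diagonal).

R is symmetric with unit diagonal. Assembling:

R = [[1, -0.235],
 [-0.235, 1]]


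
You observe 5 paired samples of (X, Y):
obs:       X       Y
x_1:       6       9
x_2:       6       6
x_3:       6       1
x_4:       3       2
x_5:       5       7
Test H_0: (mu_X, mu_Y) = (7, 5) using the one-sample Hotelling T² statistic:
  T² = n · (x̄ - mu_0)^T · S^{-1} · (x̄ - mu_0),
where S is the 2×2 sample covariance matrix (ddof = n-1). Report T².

Step 1 — sample mean vector:
  mean(X) = (6 + 6 + 6 + 3 + 5) / 5 = 26/5 = 5.2
  mean(Y) = (9 + 6 + 1 + 2 + 7) / 5 = 25/5 = 5
  x̄ = (5.2, 5),  deviation x̄ - mu_0 = (5.2, 5) - (7, 5) = (-1.8, 0).

Step 2 — sample covariance matrix, S[i,j] = (1/(n-1)) · Σ_k (x_{k,i} - mean_i) · (x_{k,j} - mean_j), divisor n-1 = 4:
  S[X,X] = ((0.8)·(0.8) + (0.8)·(0.8) + (0.8)·(0.8) + (-2.2)·(-2.2) + (-0.2)·(-0.2)) / 4 = 6.8/4 = 1.7
  S[X,Y] = ((0.8)·(4) + (0.8)·(1) + (0.8)·(-4) + (-2.2)·(-3) + (-0.2)·(2)) / 4 = 7/4 = 1.75
  S[Y,Y] = ((4)·(4) + (1)·(1) + (-4)·(-4) + (-3)·(-3) + (2)·(2)) / 4 = 46/4 = 11.5
  S = [[1.7, 1.75],
 [1.75, 11.5]].

Step 3 — invert S. det(S) = 1.7·11.5 - (1.75)² = 16.4875.
  S^{-1} = (1/det) · [[d, -b], [-b, a]] = [[0.6975, -0.1061],
 [-0.1061, 0.1031]].

Step 4 — quadratic form (x̄ - mu_0)^T · S^{-1} · (x̄ - mu_0):
  S^{-1} · (x̄ - mu_0) = (-1.2555, 0.1911),
  (x̄ - mu_0)^T · [...] = (-1.8)·(-1.2555) + (0)·(0.1911) = 2.2599.

Step 5 — scale by n: T² = 5 · 2.2599 = 11.2995.

T² ≈ 11.2995


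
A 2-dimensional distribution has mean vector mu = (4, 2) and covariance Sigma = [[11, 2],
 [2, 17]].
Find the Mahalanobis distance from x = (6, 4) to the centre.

Step 1 — centre the observation: (x - mu) = (2, 2).

Step 2 — invert Sigma. det(Sigma) = 11·17 - (2)² = 183.
  Sigma^{-1} = (1/det) · [[d, -b], [-b, a]] = [[0.0929, -0.0109],
 [-0.0109, 0.0601]].

Step 3 — form the quadratic (x - mu)^T · Sigma^{-1} · (x - mu):
  Sigma^{-1} · (x - mu) = (0.1639, 0.0984).
  (x - mu)^T · [Sigma^{-1} · (x - mu)] = (2)·(0.1639) + (2)·(0.0984) = 0.5246.

Step 4 — take square root: d = √(0.5246) ≈ 0.7243.

d(x, mu) = √(0.5246) ≈ 0.7243
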